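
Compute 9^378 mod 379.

9^1 ≡ 9 (mod 379)
9^2 ≡ 9^2 = 81 ≡ 81 (mod 379)
9^4 ≡ 81^2 = 6561 ≡ 118 (mod 379)
9^8 ≡ 118^2 = 13924 ≡ 280 (mod 379)
9^16 ≡ 280^2 = 78400 ≡ 326 (mod 379)
9^32 ≡ 326^2 = 106276 ≡ 156 (mod 379)
9^64 ≡ 156^2 = 24336 ≡ 80 (mod 379)
9^128 ≡ 80^2 = 6400 ≡ 336 (mod 379)
9^256 ≡ 336^2 = 112896 ≡ 333 (mod 379)
378 = 256 + 64 + 32 + 16 + 8 + 2 in binary powers of 2.
So 9^378 ≡ 333 · 80 · 156 · 326 · 280 · 81 ≡ 1 (mod 379).
Since the result is 1, base 9 gives no evidence that 379 is composite.

1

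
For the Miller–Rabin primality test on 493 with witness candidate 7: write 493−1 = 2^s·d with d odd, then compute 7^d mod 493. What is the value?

371

493 − 1 = 492 = 2^2 · 123, so d = 123.
7^1 ≡ 7 (mod 493)
7^2 ≡ 7^2 = 49 ≡ 49 (mod 493)
7^4 ≡ 49^2 = 2401 ≡ 429 (mod 493)
7^8 ≡ 429^2 = 184041 ≡ 152 (mod 493)
7^16 ≡ 152^2 = 23104 ≡ 426 (mod 493)
7^32 ≡ 426^2 = 181476 ≡ 52 (mod 493)
7^64 ≡ 52^2 = 2704 ≡ 239 (mod 493)
123 = 64 + 32 + 16 + 8 + 2 + 1 in binary powers of 2.
So 7^123 ≡ 239 · 52 · 426 · 152 · 49 · 7 ≡ 371 (mod 493).
Squaring chain: 371 → 94; never reaches −1, so base 7 is a Miller–Rabin witness that 493 is composite.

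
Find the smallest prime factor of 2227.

2227 is odd.
Digit sum 13, not divisible by 3.
Ends in 7: not divisible by 5.
7: 2227 = 7·318 + 1
11: 2227 = 11·202 + 5
13: 2227 = 13·171 + 4
17: 2227 = 17·131

17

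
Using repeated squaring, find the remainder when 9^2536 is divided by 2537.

271

9^1 ≡ 9 (mod 2537)
9^2 ≡ 9^2 = 81 ≡ 81 (mod 2537)
9^4 ≡ 81^2 = 6561 ≡ 1487 (mod 2537)
9^8 ≡ 1487^2 = 2211169 ≡ 1442 (mod 2537)
9^16 ≡ 1442^2 = 2079364 ≡ 1561 (mod 2537)
9^32 ≡ 1561^2 = 2436721 ≡ 1201 (mod 2537)
9^64 ≡ 1201^2 = 1442401 ≡ 1385 (mod 2537)
9^128 ≡ 1385^2 = 1918225 ≡ 253 (mod 2537)
9^256 ≡ 253^2 = 64009 ≡ 584 (mod 2537)
9^512 ≡ 584^2 = 341056 ≡ 1098 (mod 2537)
9^1024 ≡ 1098^2 = 1205604 ≡ 529 (mod 2537)
9^2048 ≡ 529^2 = 279841 ≡ 771 (mod 2537)
2536 = 2048 + 256 + 128 + 64 + 32 + 8 in binary powers of 2.
So 9^2536 ≡ 771 · 584 · 253 · 1385 · 1201 · 1442 ≡ 271 (mod 2537).
Since 271 ≠ 1, base 9 is a Fermat witness: 2537 is composite.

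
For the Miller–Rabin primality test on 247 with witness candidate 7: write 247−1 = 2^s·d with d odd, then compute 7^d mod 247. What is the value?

247 − 1 = 246 = 2^1 · 123, so d = 123.
7^1 ≡ 7 (mod 247)
7^2 ≡ 7^2 = 49 ≡ 49 (mod 247)
7^4 ≡ 49^2 = 2401 ≡ 178 (mod 247)
7^8 ≡ 178^2 = 31684 ≡ 68 (mod 247)
7^16 ≡ 68^2 = 4624 ≡ 178 (mod 247)
7^32 ≡ 178^2 = 31684 ≡ 68 (mod 247)
7^64 ≡ 68^2 = 4624 ≡ 178 (mod 247)
123 = 64 + 32 + 16 + 8 + 2 + 1 in binary powers of 2.
So 7^123 ≡ 178 · 68 · 178 · 68 · 49 · 7 ≡ 96 (mod 247).
Squaring chain: 96; never reaches −1, so base 7 is a Miller–Rabin witness that 247 is composite.

96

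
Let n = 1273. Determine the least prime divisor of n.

1273 is odd.
Digit sum 13, not divisible by 3.
Ends in 3: not divisible by 5.
7: 1273 = 7·181 + 6
11: 1273 = 11·115 + 8
13: 1273 = 13·97 + 12
17: 1273 = 17·74 + 15
19: 1273 = 19·67

19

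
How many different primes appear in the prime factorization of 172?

2

172 = 2^2 · 43
172 = 2^2 · 43, which has 2 distinct prime factors.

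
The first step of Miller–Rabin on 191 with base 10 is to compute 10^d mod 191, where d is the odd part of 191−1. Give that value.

1

191 − 1 = 190 = 2^1 · 95, so d = 95.
10^1 ≡ 10 (mod 191)
10^2 ≡ 10^2 = 100 ≡ 100 (mod 191)
10^4 ≡ 100^2 = 10000 ≡ 68 (mod 191)
10^8 ≡ 68^2 = 4624 ≡ 40 (mod 191)
10^16 ≡ 40^2 = 1600 ≡ 72 (mod 191)
10^32 ≡ 72^2 = 5184 ≡ 27 (mod 191)
10^64 ≡ 27^2 = 729 ≡ 156 (mod 191)
95 = 64 + 16 + 8 + 4 + 2 + 1 in binary powers of 2.
So 10^95 ≡ 156 · 72 · 40 · 68 · 100 · 10 ≡ 1 (mod 191).
Since 10^d ≡ 1 (mod 191), base 10 does not prove 191 composite.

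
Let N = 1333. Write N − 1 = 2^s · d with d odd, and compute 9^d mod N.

1225

1333 − 1 = 1332 = 2^2 · 333, so d = 333.
9^1 ≡ 9 (mod 1333)
9^2 ≡ 9^2 = 81 ≡ 81 (mod 1333)
9^4 ≡ 81^2 = 6561 ≡ 1229 (mod 1333)
9^8 ≡ 1229^2 = 1510441 ≡ 152 (mod 1333)
9^16 ≡ 152^2 = 23104 ≡ 443 (mod 1333)
9^32 ≡ 443^2 = 196249 ≡ 298 (mod 1333)
9^64 ≡ 298^2 = 88804 ≡ 826 (mod 1333)
9^128 ≡ 826^2 = 682276 ≡ 1113 (mod 1333)
9^256 ≡ 1113^2 = 1238769 ≡ 412 (mod 1333)
333 = 256 + 64 + 8 + 4 + 1 in binary powers of 2.
So 9^333 ≡ 412 · 826 · 152 · 1229 · 9 ≡ 1225 (mod 1333).
Squaring chain: 1225 → 1000; never reaches −1, so base 9 is a Miller–Rabin witness that 1333 is composite.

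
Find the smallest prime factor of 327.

3

327 is odd.
Digit sum 12, divisible by 3.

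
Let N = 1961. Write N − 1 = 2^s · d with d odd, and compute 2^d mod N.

1874

1961 − 1 = 1960 = 2^3 · 245, so d = 245.
2^1 ≡ 2 (mod 1961)
2^2 ≡ 2^2 = 4 ≡ 4 (mod 1961)
2^4 ≡ 4^2 = 16 ≡ 16 (mod 1961)
2^8 ≡ 16^2 = 256 ≡ 256 (mod 1961)
2^16 ≡ 256^2 = 65536 ≡ 823 (mod 1961)
2^32 ≡ 823^2 = 677329 ≡ 784 (mod 1961)
2^64 ≡ 784^2 = 614656 ≡ 863 (mod 1961)
2^128 ≡ 863^2 = 744769 ≡ 1550 (mod 1961)
245 = 128 + 64 + 32 + 16 + 4 + 1 in binary powers of 2.
So 2^245 ≡ 1550 · 863 · 784 · 823 · 16 · 2 ≡ 1874 (mod 1961).
Squaring chain: 1874 → 1686 → 1107; never reaches −1, so base 2 is a Miller–Rabin witness that 1961 is composite.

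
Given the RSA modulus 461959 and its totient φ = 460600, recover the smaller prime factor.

φ(n) = (p−1)(q−1) = n − (p+q) + 1, so p + q = 461959 − 460600 + 1 = 1360.
p and q are the roots of t² − 1360t + 461959 = 0.
Discriminant: 1360² − 4·461959 = 1849600 − 1847836 = 1764; √1764 = 42.
q = (1360 − 42)/2 = 659, p = (1360 + 42)/2 = 701.
Check: 659 · 701 = 461959.

659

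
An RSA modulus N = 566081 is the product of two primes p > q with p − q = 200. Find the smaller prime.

659

Since p = q + 200, we have 566081 = q(q + 200), so q² + 200q − 566081 = 0.
Discriminant: 200² + 4·566081 = 40000 + 2264324 = 2304324; √2304324 = 1518.
q = (−200 + 1518)/2 = 659, and p = q + 200 = 859.
Check: 659 · 859 = 566081.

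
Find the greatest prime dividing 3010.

43

3010 = 2 · 1505
1505 = 5 · 301
301 = 7 · 43
43 is prime.
So 3010 = 2 · 5 · 7 · 43; the largest prime factor is 43.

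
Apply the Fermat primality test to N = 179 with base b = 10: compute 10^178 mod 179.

10^1 ≡ 10 (mod 179)
10^2 ≡ 10^2 = 100 ≡ 100 (mod 179)
10^4 ≡ 100^2 = 10000 ≡ 155 (mod 179)
10^8 ≡ 155^2 = 24025 ≡ 39 (mod 179)
10^16 ≡ 39^2 = 1521 ≡ 89 (mod 179)
10^32 ≡ 89^2 = 7921 ≡ 45 (mod 179)
10^64 ≡ 45^2 = 2025 ≡ 56 (mod 179)
10^128 ≡ 56^2 = 3136 ≡ 93 (mod 179)
178 = 128 + 32 + 16 + 2 in binary powers of 2.
So 10^178 ≡ 93 · 45 · 89 · 100 ≡ 1 (mod 179).
Since the result is 1, base 10 gives no evidence that 179 is composite.

1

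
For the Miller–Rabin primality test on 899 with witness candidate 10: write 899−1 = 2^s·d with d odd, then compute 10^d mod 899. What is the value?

648

899 − 1 = 898 = 2^1 · 449, so d = 449.
10^1 ≡ 10 (mod 899)
10^2 ≡ 10^2 = 100 ≡ 100 (mod 899)
10^4 ≡ 100^2 = 10000 ≡ 111 (mod 899)
10^8 ≡ 111^2 = 12321 ≡ 634 (mod 899)
10^16 ≡ 634^2 = 401956 ≡ 103 (mod 899)
10^32 ≡ 103^2 = 10609 ≡ 720 (mod 899)
10^64 ≡ 720^2 = 518400 ≡ 576 (mod 899)
10^128 ≡ 576^2 = 331776 ≡ 45 (mod 899)
10^256 ≡ 45^2 = 2025 ≡ 227 (mod 899)
449 = 256 + 128 + 64 + 1 in binary powers of 2.
So 10^449 ≡ 227 · 45 · 576 · 10 ≡ 648 (mod 899).
Squaring chain: 648; never reaches −1, so base 10 is a Miller–Rabin witness that 899 is composite.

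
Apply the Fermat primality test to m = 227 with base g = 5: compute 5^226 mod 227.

1

5^1 ≡ 5 (mod 227)
5^2 ≡ 5^2 = 25 ≡ 25 (mod 227)
5^4 ≡ 25^2 = 625 ≡ 171 (mod 227)
5^8 ≡ 171^2 = 29241 ≡ 185 (mod 227)
5^16 ≡ 185^2 = 34225 ≡ 175 (mod 227)
5^32 ≡ 175^2 = 30625 ≡ 207 (mod 227)
5^64 ≡ 207^2 = 42849 ≡ 173 (mod 227)
5^128 ≡ 173^2 = 29929 ≡ 192 (mod 227)
226 = 128 + 64 + 32 + 2 in binary powers of 2.
So 5^226 ≡ 192 · 173 · 207 · 25 ≡ 1 (mod 227).
Since the result is 1, base 5 gives no evidence that 227 is composite.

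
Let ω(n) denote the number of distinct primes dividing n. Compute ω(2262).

2262 = 2 · 1131
1131 = 3 · 377
377 = 13 · 29
2262 = 2 · 3 · 13 · 29, which has 4 distinct prime factors.

4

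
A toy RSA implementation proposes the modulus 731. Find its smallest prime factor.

731 is odd.
Digit sum 11, not divisible by 3.
Ends in 1: not divisible by 5.
7: 731 = 7·104 + 3
11: 731 = 11·66 + 5
13: 731 = 13·56 + 3
17: 731 = 17·43

17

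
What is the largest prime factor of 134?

134 = 2 · 67
67 is prime.
So 134 = 2 · 67; the largest prime factor is 67.

67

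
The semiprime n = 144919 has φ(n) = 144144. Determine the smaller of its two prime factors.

φ(n) = (p−1)(q−1) = n − (p+q) + 1, so p + q = 144919 − 144144 + 1 = 776.
p and q are the roots of t² − 776t + 144919 = 0.
Discriminant: 776² − 4·144919 = 602176 − 579676 = 22500; √22500 = 150.
q = (776 − 150)/2 = 313, p = (776 + 150)/2 = 463.
Check: 313 · 463 = 144919.

313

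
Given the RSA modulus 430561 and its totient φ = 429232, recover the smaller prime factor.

φ(n) = (p−1)(q−1) = n − (p+q) + 1, so p + q = 430561 − 429232 + 1 = 1330.
p and q are the roots of t² − 1330t + 430561 = 0.
Discriminant: 1330² − 4·430561 = 1768900 − 1722244 = 46656; √46656 = 216.
q = (1330 − 216)/2 = 557, p = (1330 + 216)/2 = 773.
Check: 557 · 773 = 430561.

557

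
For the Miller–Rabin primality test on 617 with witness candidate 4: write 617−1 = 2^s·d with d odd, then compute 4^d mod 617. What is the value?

617 − 1 = 616 = 2^3 · 77, so d = 77.
4^1 ≡ 4 (mod 617)
4^2 ≡ 4^2 = 16 ≡ 16 (mod 617)
4^4 ≡ 16^2 = 256 ≡ 256 (mod 617)
4^8 ≡ 256^2 = 65536 ≡ 134 (mod 617)
4^16 ≡ 134^2 = 17956 ≡ 63 (mod 617)
4^32 ≡ 63^2 = 3969 ≡ 267 (mod 617)
4^64 ≡ 267^2 = 71289 ≡ 334 (mod 617)
77 = 64 + 8 + 4 + 1 in binary powers of 2.
So 4^77 ≡ 334 · 134 · 256 · 4 ≡ 1 (mod 617).
Since 4^d ≡ 1 (mod 617), base 4 does not prove 617 composite.

1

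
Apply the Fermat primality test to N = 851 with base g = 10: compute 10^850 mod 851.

380

10^1 ≡ 10 (mod 851)
10^2 ≡ 10^2 = 100 ≡ 100 (mod 851)
10^4 ≡ 100^2 = 10000 ≡ 639 (mod 851)
10^8 ≡ 639^2 = 408321 ≡ 692 (mod 851)
10^16 ≡ 692^2 = 478864 ≡ 602 (mod 851)
10^32 ≡ 602^2 = 362404 ≡ 729 (mod 851)
10^64 ≡ 729^2 = 531441 ≡ 417 (mod 851)
10^128 ≡ 417^2 = 173889 ≡ 285 (mod 851)
10^256 ≡ 285^2 = 81225 ≡ 380 (mod 851)
10^512 ≡ 380^2 = 144400 ≡ 581 (mod 851)
850 = 512 + 256 + 64 + 16 + 2 in binary powers of 2.
So 10^850 ≡ 581 · 380 · 417 · 602 · 100 ≡ 380 (mod 851).
Since 380 ≠ 1, base 10 is a Fermat witness: 851 is composite.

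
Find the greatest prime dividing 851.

37

851 = 23 · 37
37 is prime.
So 851 = 23 · 37; the largest prime factor is 37.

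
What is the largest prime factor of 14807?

14807 = 13 · 1139
1139 = 17 · 67
67 is prime.
So 14807 = 13 · 17 · 67; the largest prime factor is 67.

67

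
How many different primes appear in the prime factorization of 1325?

1325 = 5^2 · 53
1325 = 5^2 · 53, which has 2 distinct prime factors.

2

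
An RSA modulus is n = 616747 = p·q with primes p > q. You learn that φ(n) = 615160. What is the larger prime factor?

911

φ(n) = (p−1)(q−1) = n − (p+q) + 1, so p + q = 616747 − 615160 + 1 = 1588.
p and q are the roots of t² − 1588t + 616747 = 0.
Discriminant: 1588² − 4·616747 = 2521744 − 2466988 = 54756; √54756 = 234.
q = (1588 − 234)/2 = 677, p = (1588 + 234)/2 = 911.
Check: 677 · 911 = 616747.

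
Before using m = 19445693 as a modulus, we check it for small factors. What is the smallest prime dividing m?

71

19445693 is odd.
Digit sum 41, not divisible by 3.
Ends in 3: not divisible by 5.
7: 19445693 = 7·2777956 + 1
11: 19445693 = 11·1767790 + 3
13: 19445693 = 13·1495822 + 7
17: 19445693 = 17·1143864 + 5
19: 19445693 = 19·1023457 + 10
23: 19445693 = 23·845464 + 21
29: 19445693 = 29·670541 + 4
31: 19445693 = 31·627280 + 13
37: 19445693 = 37·525559 + 10
41: 19445693 = 41·474285 + 8
43: 19445693 = 43·452225 + 18
47: 19445693 = 47·413738 + 7
53: 19445693 = 53·366899 + 46
59: 19445693 = 59·329588 + 1
61: 19445693 = 61·318781 + 52
67: 19445693 = 67·290234 + 15
71: 19445693 = 71·273883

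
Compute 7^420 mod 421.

1

7^1 ≡ 7 (mod 421)
7^2 ≡ 7^2 = 49 ≡ 49 (mod 421)
7^4 ≡ 49^2 = 2401 ≡ 296 (mod 421)
7^8 ≡ 296^2 = 87616 ≡ 48 (mod 421)
7^16 ≡ 48^2 = 2304 ≡ 199 (mod 421)
7^32 ≡ 199^2 = 39601 ≡ 27 (mod 421)
7^64 ≡ 27^2 = 729 ≡ 308 (mod 421)
7^128 ≡ 308^2 = 94864 ≡ 139 (mod 421)
7^256 ≡ 139^2 = 19321 ≡ 376 (mod 421)
420 = 256 + 128 + 32 + 4 in binary powers of 2.
So 7^420 ≡ 376 · 139 · 27 · 296 ≡ 1 (mod 421).
Since the result is 1, base 7 gives no evidence that 421 is composite.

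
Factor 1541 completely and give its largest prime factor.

67

1541 = 23 · 67
67 is prime.
So 1541 = 23 · 67; the largest prime factor is 67.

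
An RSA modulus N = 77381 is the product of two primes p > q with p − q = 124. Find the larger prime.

Since p = q + 124, we have 77381 = q(q + 124), so q² + 124q − 77381 = 0.
Discriminant: 124² + 4·77381 = 15376 + 309524 = 324900; √324900 = 570.
q = (−124 + 570)/2 = 223, and p = q + 124 = 347.
Check: 223 · 347 = 77381.

347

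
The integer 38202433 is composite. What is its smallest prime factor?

73

38202433 is odd.
Digit sum 25, not divisible by 3.
Ends in 3: not divisible by 5.
7: 38202433 = 7·5457490 + 3
11: 38202433 = 11·3472948 + 5
13: 38202433 = 13·2938648 + 9
17: 38202433 = 17·2247201 + 16
19: 38202433 = 19·2010654 + 7
23: 38202433 = 23·1660975 + 8
29: 38202433 = 29·1317325 + 8
31: 38202433 = 31·1232336 + 17
37: 38202433 = 37·1032498 + 7
41: 38202433 = 41·931766 + 27
43: 38202433 = 43·888428 + 29
47: 38202433 = 47·812817 + 34
53: 38202433 = 53·720800 + 33
59: 38202433 = 59·647498 + 51
61: 38202433 = 61·626269 + 24
67: 38202433 = 67·570185 + 38
71: 38202433 = 71·538062 + 31
73: 38202433 = 73·523321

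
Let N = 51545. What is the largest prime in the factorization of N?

61

51545 = 5 · 10309
10309 = 13 · 793
793 = 13 · 61
61 is prime.
So 51545 = 5 · 13^2 · 61; the largest prime factor is 61.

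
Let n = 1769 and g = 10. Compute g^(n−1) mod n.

1184

10^1 ≡ 10 (mod 1769)
10^2 ≡ 10^2 = 100 ≡ 100 (mod 1769)
10^4 ≡ 100^2 = 10000 ≡ 1155 (mod 1769)
10^8 ≡ 1155^2 = 1334025 ≡ 199 (mod 1769)
10^16 ≡ 199^2 = 39601 ≡ 683 (mod 1769)
10^32 ≡ 683^2 = 466489 ≡ 1242 (mod 1769)
10^64 ≡ 1242^2 = 1542564 ≡ 1765 (mod 1769)
10^128 ≡ 1765^2 = 3115225 ≡ 16 (mod 1769)
10^256 ≡ 16^2 = 256 ≡ 256 (mod 1769)
10^512 ≡ 256^2 = 65536 ≡ 83 (mod 1769)
10^1024 ≡ 83^2 = 6889 ≡ 1582 (mod 1769)
1768 = 1024 + 512 + 128 + 64 + 32 + 8 in binary powers of 2.
So 10^1768 ≡ 1582 · 83 · 16 · 1765 · 1242 · 199 ≡ 1184 (mod 1769).
Since 1184 ≠ 1, base 10 is a Fermat witness: 1769 is composite.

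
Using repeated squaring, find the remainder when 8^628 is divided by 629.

322

8^1 ≡ 8 (mod 629)
8^2 ≡ 8^2 = 64 ≡ 64 (mod 629)
8^4 ≡ 64^2 = 4096 ≡ 322 (mod 629)
8^8 ≡ 322^2 = 103684 ≡ 528 (mod 629)
8^16 ≡ 528^2 = 278784 ≡ 137 (mod 629)
8^32 ≡ 137^2 = 18769 ≡ 528 (mod 629)
8^64 ≡ 528^2 = 278784 ≡ 137 (mod 629)
8^128 ≡ 137^2 = 18769 ≡ 528 (mod 629)
8^256 ≡ 528^2 = 278784 ≡ 137 (mod 629)
8^512 ≡ 137^2 = 18769 ≡ 528 (mod 629)
628 = 512 + 64 + 32 + 16 + 4 in binary powers of 2.
So 8^628 ≡ 528 · 137 · 528 · 137 · 322 ≡ 322 (mod 629).
Since 322 ≠ 1, base 8 is a Fermat witness: 629 is composite.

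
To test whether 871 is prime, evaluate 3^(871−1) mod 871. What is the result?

3^1 ≡ 3 (mod 871)
3^2 ≡ 3^2 = 9 ≡ 9 (mod 871)
3^4 ≡ 9^2 = 81 ≡ 81 (mod 871)
3^8 ≡ 81^2 = 6561 ≡ 464 (mod 871)
3^16 ≡ 464^2 = 215296 ≡ 159 (mod 871)
3^32 ≡ 159^2 = 25281 ≡ 22 (mod 871)
3^64 ≡ 22^2 = 484 ≡ 484 (mod 871)
3^128 ≡ 484^2 = 234256 ≡ 828 (mod 871)
3^256 ≡ 828^2 = 685584 ≡ 107 (mod 871)
3^512 ≡ 107^2 = 11449 ≡ 126 (mod 871)
870 = 512 + 256 + 64 + 32 + 4 + 2 in binary powers of 2.
So 3^870 ≡ 126 · 107 · 484 · 22 · 81 · 9 ≡ 131 (mod 871).
Since 131 ≠ 1, base 3 is a Fermat witness: 871 is composite.

131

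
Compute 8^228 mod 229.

1

8^1 ≡ 8 (mod 229)
8^2 ≡ 8^2 = 64 ≡ 64 (mod 229)
8^4 ≡ 64^2 = 4096 ≡ 203 (mod 229)
8^8 ≡ 203^2 = 41209 ≡ 218 (mod 229)
8^16 ≡ 218^2 = 47524 ≡ 121 (mod 229)
8^32 ≡ 121^2 = 14641 ≡ 214 (mod 229)
8^64 ≡ 214^2 = 45796 ≡ 225 (mod 229)
8^128 ≡ 225^2 = 50625 ≡ 16 (mod 229)
228 = 128 + 64 + 32 + 4 in binary powers of 2.
So 8^228 ≡ 16 · 225 · 214 · 203 ≡ 1 (mod 229).
Since the result is 1, base 8 gives no evidence that 229 is composite.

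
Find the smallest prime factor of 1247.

1247 is odd.
Digit sum 14, not divisible by 3.
Ends in 7: not divisible by 5.
7: 1247 = 7·178 + 1
11: 1247 = 11·113 + 4
13: 1247 = 13·95 + 12
17: 1247 = 17·73 + 6
19: 1247 = 19·65 + 12
23: 1247 = 23·54 + 5
29: 1247 = 29·43

29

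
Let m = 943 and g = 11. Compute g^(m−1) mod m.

11^1 ≡ 11 (mod 943)
11^2 ≡ 11^2 = 121 ≡ 121 (mod 943)
11^4 ≡ 121^2 = 14641 ≡ 496 (mod 943)
11^8 ≡ 496^2 = 246016 ≡ 836 (mod 943)
11^16 ≡ 836^2 = 698896 ≡ 133 (mod 943)
11^32 ≡ 133^2 = 17689 ≡ 715 (mod 943)
11^64 ≡ 715^2 = 511225 ≡ 119 (mod 943)
11^128 ≡ 119^2 = 14161 ≡ 16 (mod 943)
11^256 ≡ 16^2 = 256 ≡ 256 (mod 943)
11^512 ≡ 256^2 = 65536 ≡ 469 (mod 943)
942 = 512 + 256 + 128 + 32 + 8 + 4 + 2 in binary powers of 2.
So 11^942 ≡ 469 · 256 · 16 · 715 · 836 · 496 · 121 ≡ 453 (mod 943).
Since 453 ≠ 1, base 11 is a Fermat witness: 943 is composite.

453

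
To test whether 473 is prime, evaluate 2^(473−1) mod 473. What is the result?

422

2^1 ≡ 2 (mod 473)
2^2 ≡ 2^2 = 4 ≡ 4 (mod 473)
2^4 ≡ 4^2 = 16 ≡ 16 (mod 473)
2^8 ≡ 16^2 = 256 ≡ 256 (mod 473)
2^16 ≡ 256^2 = 65536 ≡ 262 (mod 473)
2^32 ≡ 262^2 = 68644 ≡ 59 (mod 473)
2^64 ≡ 59^2 = 3481 ≡ 170 (mod 473)
2^128 ≡ 170^2 = 28900 ≡ 47 (mod 473)
2^256 ≡ 47^2 = 2209 ≡ 317 (mod 473)
472 = 256 + 128 + 64 + 16 + 8 in binary powers of 2.
So 2^472 ≡ 317 · 47 · 170 · 262 · 256 ≡ 422 (mod 473).
Since 422 ≠ 1, base 2 is a Fermat witness: 473 is composite.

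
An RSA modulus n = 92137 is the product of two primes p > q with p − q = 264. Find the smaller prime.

Since p = q + 264, we have 92137 = q(q + 264), so q² + 264q − 92137 = 0.
Discriminant: 264² + 4·92137 = 69696 + 368548 = 438244; √438244 = 662.
q = (−264 + 662)/2 = 199, and p = q + 264 = 463.
Check: 199 · 463 = 92137.

199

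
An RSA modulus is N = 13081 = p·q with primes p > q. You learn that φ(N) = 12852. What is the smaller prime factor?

φ(n) = (p−1)(q−1) = n − (p+q) + 1, so p + q = 13081 − 12852 + 1 = 230.
p and q are the roots of t² − 230t + 13081 = 0.
Discriminant: 230² − 4·13081 = 52900 − 52324 = 576; √576 = 24.
q = (230 − 24)/2 = 103, p = (230 + 24)/2 = 127.
Check: 103 · 127 = 13081.

103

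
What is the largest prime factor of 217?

31

217 = 7 · 31
31 is prime.
So 217 = 7 · 31; the largest prime factor is 31.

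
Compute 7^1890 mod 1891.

1768

7^1 ≡ 7 (mod 1891)
7^2 ≡ 7^2 = 49 ≡ 49 (mod 1891)
7^4 ≡ 49^2 = 2401 ≡ 510 (mod 1891)
7^8 ≡ 510^2 = 260100 ≡ 1033 (mod 1891)
7^16 ≡ 1033^2 = 1067089 ≡ 565 (mod 1891)
7^32 ≡ 565^2 = 319225 ≡ 1537 (mod 1891)
7^64 ≡ 1537^2 = 2362369 ≡ 510 (mod 1891)
7^128 ≡ 510^2 = 260100 ≡ 1033 (mod 1891)
7^256 ≡ 1033^2 = 1067089 ≡ 565 (mod 1891)
7^512 ≡ 565^2 = 319225 ≡ 1537 (mod 1891)
7^1024 ≡ 1537^2 = 2362369 ≡ 510 (mod 1891)
1890 = 1024 + 512 + 256 + 64 + 32 + 2 in binary powers of 2.
So 7^1890 ≡ 510 · 1537 · 565 · 510 · 1537 · 49 ≡ 1768 (mod 1891).
Since 1768 ≠ 1, base 7 is a Fermat witness: 1891 is composite.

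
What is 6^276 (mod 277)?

6^1 ≡ 6 (mod 277)
6^2 ≡ 6^2 = 36 ≡ 36 (mod 277)
6^4 ≡ 36^2 = 1296 ≡ 188 (mod 277)
6^8 ≡ 188^2 = 35344 ≡ 165 (mod 277)
6^16 ≡ 165^2 = 27225 ≡ 79 (mod 277)
6^32 ≡ 79^2 = 6241 ≡ 147 (mod 277)
6^64 ≡ 147^2 = 21609 ≡ 3 (mod 277)
6^128 ≡ 3^2 = 9 ≡ 9 (mod 277)
6^256 ≡ 9^2 = 81 ≡ 81 (mod 277)
276 = 256 + 16 + 4 in binary powers of 2.
So 6^276 ≡ 81 · 79 · 188 ≡ 1 (mod 277).
Since the result is 1, base 6 gives no evidence that 277 is composite.

1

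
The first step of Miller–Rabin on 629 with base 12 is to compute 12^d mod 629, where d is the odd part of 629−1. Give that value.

201

629 − 1 = 628 = 2^2 · 157, so d = 157.
12^1 ≡ 12 (mod 629)
12^2 ≡ 12^2 = 144 ≡ 144 (mod 629)
12^4 ≡ 144^2 = 20736 ≡ 608 (mod 629)
12^8 ≡ 608^2 = 369664 ≡ 441 (mod 629)
12^16 ≡ 441^2 = 194481 ≡ 120 (mod 629)
12^32 ≡ 120^2 = 14400 ≡ 562 (mod 629)
12^64 ≡ 562^2 = 315844 ≡ 86 (mod 629)
12^128 ≡ 86^2 = 7396 ≡ 477 (mod 629)
157 = 128 + 16 + 8 + 4 + 1 in binary powers of 2.
So 12^157 ≡ 477 · 120 · 441 · 608 · 12 ≡ 201 (mod 629).
Squaring chain: 201 → 145; never reaches −1, so base 12 is a Miller–Rabin witness that 629 is composite.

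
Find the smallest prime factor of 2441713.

2441713 is odd.
Digit sum 22, not divisible by 3.
Ends in 3: not divisible by 5.
7: 2441713 = 7·348816 + 1
11: 2441713 = 11·221973 + 10
13: 2441713 = 13·187824 + 1
17: 2441713 = 17·143630 + 3
19: 2441713 = 19·128511 + 4
23: 2441713 = 23·106161 + 10
29: 2441713 = 29·84197

29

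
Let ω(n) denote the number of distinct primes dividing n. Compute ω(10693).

2

10693 = 17^2 · 37
10693 = 17^2 · 37, which has 2 distinct prime factors.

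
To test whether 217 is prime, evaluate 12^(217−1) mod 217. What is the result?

12^1 ≡ 12 (mod 217)
12^2 ≡ 12^2 = 144 ≡ 144 (mod 217)
12^4 ≡ 144^2 = 20736 ≡ 121 (mod 217)
12^8 ≡ 121^2 = 14641 ≡ 102 (mod 217)
12^16 ≡ 102^2 = 10404 ≡ 205 (mod 217)
12^32 ≡ 205^2 = 42025 ≡ 144 (mod 217)
12^64 ≡ 144^2 = 20736 ≡ 121 (mod 217)
12^128 ≡ 121^2 = 14641 ≡ 102 (mod 217)
216 = 128 + 64 + 16 + 8 in binary powers of 2.
So 12^216 ≡ 102 · 121 · 205 · 102 ≡ 64 (mod 217).
Since 64 ≠ 1, base 12 is a Fermat witness: 217 is composite.

64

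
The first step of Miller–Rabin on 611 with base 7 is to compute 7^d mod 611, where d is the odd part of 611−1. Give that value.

611 − 1 = 610 = 2^1 · 305, so d = 305.
7^1 ≡ 7 (mod 611)
7^2 ≡ 7^2 = 49 ≡ 49 (mod 611)
7^4 ≡ 49^2 = 2401 ≡ 568 (mod 611)
7^8 ≡ 568^2 = 322624 ≡ 16 (mod 611)
7^16 ≡ 16^2 = 256 ≡ 256 (mod 611)
7^32 ≡ 256^2 = 65536 ≡ 159 (mod 611)
7^64 ≡ 159^2 = 25281 ≡ 230 (mod 611)
7^128 ≡ 230^2 = 52900 ≡ 354 (mod 611)
7^256 ≡ 354^2 = 125316 ≡ 61 (mod 611)
305 = 256 + 32 + 16 + 1 in binary powers of 2.
So 7^305 ≡ 61 · 159 · 256 · 7 ≡ 102 (mod 611).
Squaring chain: 102; never reaches −1, so base 7 is a Miller–Rabin witness that 611 is composite.

102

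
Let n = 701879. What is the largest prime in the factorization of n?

53

701879 = 17 · 41287
41287 = 19 · 2173
2173 = 41 · 53
53 is prime.
So 701879 = 17 · 19 · 41 · 53; the largest prime factor is 53.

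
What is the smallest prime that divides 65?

5

65 is odd.
Digit sum 11, not divisible by 3.
Ends in 5: divisible by 5.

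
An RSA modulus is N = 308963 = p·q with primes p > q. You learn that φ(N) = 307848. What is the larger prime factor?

607

φ(n) = (p−1)(q−1) = n − (p+q) + 1, so p + q = 308963 − 307848 + 1 = 1116.
p and q are the roots of t² − 1116t + 308963 = 0.
Discriminant: 1116² − 4·308963 = 1245456 − 1235852 = 9604; √9604 = 98.
q = (1116 − 98)/2 = 509, p = (1116 + 98)/2 = 607.
Check: 509 · 607 = 308963.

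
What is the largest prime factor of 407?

407 = 11 · 37
37 is prime.
So 407 = 11 · 37; the largest prime factor is 37.

37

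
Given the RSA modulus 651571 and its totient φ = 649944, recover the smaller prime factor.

709

φ(n) = (p−1)(q−1) = n − (p+q) + 1, so p + q = 651571 − 649944 + 1 = 1628.
p and q are the roots of t² − 1628t + 651571 = 0.
Discriminant: 1628² − 4·651571 = 2650384 − 2606284 = 44100; √44100 = 210.
q = (1628 − 210)/2 = 709, p = (1628 + 210)/2 = 919.
Check: 709 · 919 = 651571.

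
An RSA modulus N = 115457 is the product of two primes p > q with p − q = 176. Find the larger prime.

Since p = q + 176, we have 115457 = q(q + 176), so q² + 176q − 115457 = 0.
Discriminant: 176² + 4·115457 = 30976 + 461828 = 492804; √492804 = 702.
q = (−176 + 702)/2 = 263, and p = q + 176 = 439.
Check: 263 · 439 = 115457.

439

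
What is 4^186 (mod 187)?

169

4^1 ≡ 4 (mod 187)
4^2 ≡ 4^2 = 16 ≡ 16 (mod 187)
4^4 ≡ 16^2 = 256 ≡ 69 (mod 187)
4^8 ≡ 69^2 = 4761 ≡ 86 (mod 187)
4^16 ≡ 86^2 = 7396 ≡ 103 (mod 187)
4^32 ≡ 103^2 = 10609 ≡ 137 (mod 187)
4^64 ≡ 137^2 = 18769 ≡ 69 (mod 187)
4^128 ≡ 69^2 = 4761 ≡ 86 (mod 187)
186 = 128 + 32 + 16 + 8 + 2 in binary powers of 2.
So 4^186 ≡ 86 · 137 · 103 · 86 · 16 ≡ 169 (mod 187).
Since 169 ≠ 1, base 4 is a Fermat witness: 187 is composite.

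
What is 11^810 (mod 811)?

11^1 ≡ 11 (mod 811)
11^2 ≡ 11^2 = 121 ≡ 121 (mod 811)
11^4 ≡ 121^2 = 14641 ≡ 43 (mod 811)
11^8 ≡ 43^2 = 1849 ≡ 227 (mod 811)
11^16 ≡ 227^2 = 51529 ≡ 436 (mod 811)
11^32 ≡ 436^2 = 190096 ≡ 322 (mod 811)
11^64 ≡ 322^2 = 103684 ≡ 687 (mod 811)
11^128 ≡ 687^2 = 471969 ≡ 778 (mod 811)
11^256 ≡ 778^2 = 605284 ≡ 278 (mod 811)
11^512 ≡ 278^2 = 77284 ≡ 239 (mod 811)
810 = 512 + 256 + 32 + 8 + 2 in binary powers of 2.
So 11^810 ≡ 239 · 278 · 322 · 227 · 121 ≡ 1 (mod 811).
Since the result is 1, base 11 gives no evidence that 811 is composite.

1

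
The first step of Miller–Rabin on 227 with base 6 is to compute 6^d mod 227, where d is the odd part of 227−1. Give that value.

226

227 − 1 = 226 = 2^1 · 113, so d = 113.
6^1 ≡ 6 (mod 227)
6^2 ≡ 6^2 = 36 ≡ 36 (mod 227)
6^4 ≡ 36^2 = 1296 ≡ 161 (mod 227)
6^8 ≡ 161^2 = 25921 ≡ 43 (mod 227)
6^16 ≡ 43^2 = 1849 ≡ 33 (mod 227)
6^32 ≡ 33^2 = 1089 ≡ 181 (mod 227)
6^64 ≡ 181^2 = 32761 ≡ 73 (mod 227)
113 = 64 + 32 + 16 + 1 in binary powers of 2.
So 6^113 ≡ 73 · 181 · 33 · 6 ≡ 226 (mod 227).
Since 6^d ≡ 226 (mod 227), base 6 does not prove 227 composite.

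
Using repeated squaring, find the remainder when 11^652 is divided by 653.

1

11^1 ≡ 11 (mod 653)
11^2 ≡ 11^2 = 121 ≡ 121 (mod 653)
11^4 ≡ 121^2 = 14641 ≡ 275 (mod 653)
11^8 ≡ 275^2 = 75625 ≡ 530 (mod 653)
11^16 ≡ 530^2 = 280900 ≡ 110 (mod 653)
11^32 ≡ 110^2 = 12100 ≡ 346 (mod 653)
11^64 ≡ 346^2 = 119716 ≡ 217 (mod 653)
11^128 ≡ 217^2 = 47089 ≡ 73 (mod 653)
11^256 ≡ 73^2 = 5329 ≡ 105 (mod 653)
11^512 ≡ 105^2 = 11025 ≡ 577 (mod 653)
652 = 512 + 128 + 8 + 4 in binary powers of 2.
So 11^652 ≡ 577 · 73 · 530 · 275 ≡ 1 (mod 653).
Since the result is 1, base 11 gives no evidence that 653 is composite.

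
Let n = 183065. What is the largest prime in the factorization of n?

47

183065 = 5 · 36613
36613 = 19 · 1927
1927 = 41 · 47
47 is prime.
So 183065 = 5 · 19 · 41 · 47; the largest prime factor is 47.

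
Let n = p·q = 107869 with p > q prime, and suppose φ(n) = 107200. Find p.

401

φ(n) = (p−1)(q−1) = n − (p+q) + 1, so p + q = 107869 − 107200 + 1 = 670.
p and q are the roots of t² − 670t + 107869 = 0.
Discriminant: 670² − 4·107869 = 448900 − 431476 = 17424; √17424 = 132.
q = (670 − 132)/2 = 269, p = (670 + 132)/2 = 401.
Check: 269 · 401 = 107869.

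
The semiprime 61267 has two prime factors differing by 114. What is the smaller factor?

Since p = q + 114, we have 61267 = q(q + 114), so q² + 114q − 61267 = 0.
Discriminant: 114² + 4·61267 = 12996 + 245068 = 258064; √258064 = 508.
q = (−114 + 508)/2 = 197, and p = q + 114 = 311.
Check: 197 · 311 = 61267.

197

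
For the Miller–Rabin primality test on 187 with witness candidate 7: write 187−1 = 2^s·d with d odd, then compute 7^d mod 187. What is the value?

187 − 1 = 186 = 2^1 · 93, so d = 93.
7^1 ≡ 7 (mod 187)
7^2 ≡ 7^2 = 49 ≡ 49 (mod 187)
7^4 ≡ 49^2 = 2401 ≡ 157 (mod 187)
7^8 ≡ 157^2 = 24649 ≡ 152 (mod 187)
7^16 ≡ 152^2 = 23104 ≡ 103 (mod 187)
7^32 ≡ 103^2 = 10609 ≡ 137 (mod 187)
7^64 ≡ 137^2 = 18769 ≡ 69 (mod 187)
93 = 64 + 16 + 8 + 4 + 1 in binary powers of 2.
So 7^93 ≡ 69 · 103 · 152 · 157 · 7 ≡ 57 (mod 187).
Squaring chain: 57; never reaches −1, so base 7 is a Miller–Rabin witness that 187 is composite.

57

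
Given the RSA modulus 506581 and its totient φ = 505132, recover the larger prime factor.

φ(n) = (p−1)(q−1) = n − (p+q) + 1, so p + q = 506581 − 505132 + 1 = 1450.
p and q are the roots of t² − 1450t + 506581 = 0.
Discriminant: 1450² − 4·506581 = 2102500 − 2026324 = 76176; √76176 = 276.
q = (1450 − 276)/2 = 587, p = (1450 + 276)/2 = 863.
Check: 587 · 863 = 506581.

863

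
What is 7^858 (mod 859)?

7^1 ≡ 7 (mod 859)
7^2 ≡ 7^2 = 49 ≡ 49 (mod 859)
7^4 ≡ 49^2 = 2401 ≡ 683 (mod 859)
7^8 ≡ 683^2 = 466489 ≡ 52 (mod 859)
7^16 ≡ 52^2 = 2704 ≡ 127 (mod 859)
7^32 ≡ 127^2 = 16129 ≡ 667 (mod 859)
7^64 ≡ 667^2 = 444889 ≡ 786 (mod 859)
7^128 ≡ 786^2 = 617796 ≡ 175 (mod 859)
7^256 ≡ 175^2 = 30625 ≡ 560 (mod 859)
7^512 ≡ 560^2 = 313600 ≡ 65 (mod 859)
858 = 512 + 256 + 64 + 16 + 8 + 2 in binary powers of 2.
So 7^858 ≡ 65 · 560 · 786 · 127 · 52 · 49 ≡ 1 (mod 859).
Since the result is 1, base 7 gives no evidence that 859 is composite.

1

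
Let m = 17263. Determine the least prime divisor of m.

17263 is odd.
Digit sum 19, not divisible by 3.
Ends in 3: not divisible by 5.
7: 17263 = 7·2466 + 1
11: 17263 = 11·1569 + 4
13: 17263 = 13·1327 + 12
17: 17263 = 17·1015 + 8
19: 17263 = 19·908 + 11
23: 17263 = 23·750 + 13
29: 17263 = 29·595 + 8
31: 17263 = 31·556 + 27
37: 17263 = 37·466 + 21
41: 17263 = 41·421 + 2
43: 17263 = 43·401 + 20
47: 17263 = 47·367 + 14
53: 17263 = 53·325 + 38
59: 17263 = 59·292 + 35
61: 17263 = 61·283

61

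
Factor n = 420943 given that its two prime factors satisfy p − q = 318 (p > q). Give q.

509

Since p = q + 318, we have 420943 = q(q + 318), so q² + 318q − 420943 = 0.
Discriminant: 318² + 4·420943 = 101124 + 1683772 = 1784896; √1784896 = 1336.
q = (−318 + 1336)/2 = 509, and p = q + 318 = 827.
Check: 509 · 827 = 420943.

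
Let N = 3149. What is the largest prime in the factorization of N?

3149 = 47 · 67
67 is prime.
So 3149 = 47 · 67; the largest prime factor is 67.

67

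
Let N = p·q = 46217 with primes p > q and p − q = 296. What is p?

Since p = q + 296, we have 46217 = q(q + 296), so q² + 296q − 46217 = 0.
Discriminant: 296² + 4·46217 = 87616 + 184868 = 272484; √272484 = 522.
q = (−296 + 522)/2 = 113, and p = q + 296 = 409.
Check: 113 · 409 = 46217.

409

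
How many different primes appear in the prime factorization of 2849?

3

2849 = 7 · 407
407 = 11 · 37
2849 = 7 · 11 · 37, which has 3 distinct prime factors.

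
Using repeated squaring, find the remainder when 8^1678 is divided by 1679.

8^1 ≡ 8 (mod 1679)
8^2 ≡ 8^2 = 64 ≡ 64 (mod 1679)
8^4 ≡ 64^2 = 4096 ≡ 738 (mod 1679)
8^8 ≡ 738^2 = 544644 ≡ 648 (mod 1679)
8^16 ≡ 648^2 = 419904 ≡ 154 (mod 1679)
8^32 ≡ 154^2 = 23716 ≡ 210 (mod 1679)
8^64 ≡ 210^2 = 44100 ≡ 446 (mod 1679)
8^128 ≡ 446^2 = 198916 ≡ 794 (mod 1679)
8^256 ≡ 794^2 = 630436 ≡ 811 (mod 1679)
8^512 ≡ 811^2 = 657721 ≡ 1232 (mod 1679)
8^1024 ≡ 1232^2 = 1517824 ≡ 8 (mod 1679)
1678 = 1024 + 512 + 128 + 8 + 4 + 2 in binary powers of 2.
So 8^1678 ≡ 8 · 1232 · 794 · 648 · 738 · 64 ≡ 519 (mod 1679).
Since 519 ≠ 1, base 8 is a Fermat witness: 1679 is composite.

519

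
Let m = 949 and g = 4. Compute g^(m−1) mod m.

794

4^1 ≡ 4 (mod 949)
4^2 ≡ 4^2 = 16 ≡ 16 (mod 949)
4^4 ≡ 16^2 = 256 ≡ 256 (mod 949)
4^8 ≡ 256^2 = 65536 ≡ 55 (mod 949)
4^16 ≡ 55^2 = 3025 ≡ 178 (mod 949)
4^32 ≡ 178^2 = 31684 ≡ 367 (mod 949)
4^64 ≡ 367^2 = 134689 ≡ 880 (mod 949)
4^128 ≡ 880^2 = 774400 ≡ 16 (mod 949)
4^256 ≡ 16^2 = 256 ≡ 256 (mod 949)
4^512 ≡ 256^2 = 65536 ≡ 55 (mod 949)
948 = 512 + 256 + 128 + 32 + 16 + 4 in binary powers of 2.
So 4^948 ≡ 55 · 256 · 16 · 367 · 178 · 256 ≡ 794 (mod 949).
Since 794 ≠ 1, base 4 is a Fermat witness: 949 is composite.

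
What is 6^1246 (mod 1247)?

436

6^1 ≡ 6 (mod 1247)
6^2 ≡ 6^2 = 36 ≡ 36 (mod 1247)
6^4 ≡ 36^2 = 1296 ≡ 49 (mod 1247)
6^8 ≡ 49^2 = 2401 ≡ 1154 (mod 1247)
6^16 ≡ 1154^2 = 1331716 ≡ 1167 (mod 1247)
6^32 ≡ 1167^2 = 1361889 ≡ 165 (mod 1247)
6^64 ≡ 165^2 = 27225 ≡ 1038 (mod 1247)
6^128 ≡ 1038^2 = 1077444 ≡ 36 (mod 1247)
6^256 ≡ 36^2 = 1296 ≡ 49 (mod 1247)
6^512 ≡ 49^2 = 2401 ≡ 1154 (mod 1247)
6^1024 ≡ 1154^2 = 1331716 ≡ 1167 (mod 1247)
1246 = 1024 + 128 + 64 + 16 + 8 + 4 + 2 in binary powers of 2.
So 6^1246 ≡ 1167 · 36 · 1038 · 1167 · 1154 · 49 · 36 ≡ 436 (mod 1247).
Since 436 ≠ 1, base 6 is a Fermat witness: 1247 is composite.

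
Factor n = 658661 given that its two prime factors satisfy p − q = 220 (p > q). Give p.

Since p = q + 220, we have 658661 = q(q + 220), so q² + 220q − 658661 = 0.
Discriminant: 220² + 4·658661 = 48400 + 2634644 = 2683044; √2683044 = 1638.
q = (−220 + 1638)/2 = 709, and p = q + 220 = 929.
Check: 709 · 929 = 658661.

929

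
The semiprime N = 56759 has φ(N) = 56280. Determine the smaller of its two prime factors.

φ(n) = (p−1)(q−1) = n − (p+q) + 1, so p + q = 56759 − 56280 + 1 = 480.
p and q are the roots of t² − 480t + 56759 = 0.
Discriminant: 480² − 4·56759 = 230400 − 227036 = 3364; √3364 = 58.
q = (480 − 58)/2 = 211, p = (480 + 58)/2 = 269.
Check: 211 · 269 = 56759.

211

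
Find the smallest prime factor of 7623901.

73

7623901 is odd.
Digit sum 28, not divisible by 3.
Ends in 1: not divisible by 5.
7: 7623901 = 7·1089128 + 5
11: 7623901 = 11·693081 + 10
13: 7623901 = 13·586453 + 12
17: 7623901 = 17·448464 + 13
19: 7623901 = 19·401257 + 18
23: 7623901 = 23·331473 + 22
29: 7623901 = 29·262893 + 4
31: 7623901 = 31·245932 + 9
37: 7623901 = 37·206051 + 14
41: 7623901 = 41·185948 + 33
43: 7623901 = 43·177300 + 1
47: 7623901 = 47·162210 + 31
53: 7623901 = 53·143847 + 10
59: 7623901 = 59·129218 + 39
61: 7623901 = 61·124981 + 60
67: 7623901 = 67·113789 + 38
71: 7623901 = 71·107378 + 63
73: 7623901 = 73·104437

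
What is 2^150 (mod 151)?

2^1 ≡ 2 (mod 151)
2^2 ≡ 2^2 = 4 ≡ 4 (mod 151)
2^4 ≡ 4^2 = 16 ≡ 16 (mod 151)
2^8 ≡ 16^2 = 256 ≡ 105 (mod 151)
2^16 ≡ 105^2 = 11025 ≡ 2 (mod 151)
2^32 ≡ 2^2 = 4 ≡ 4 (mod 151)
2^64 ≡ 4^2 = 16 ≡ 16 (mod 151)
2^128 ≡ 16^2 = 256 ≡ 105 (mod 151)
150 = 128 + 16 + 4 + 2 in binary powers of 2.
So 2^150 ≡ 105 · 2 · 16 · 4 ≡ 1 (mod 151).
Since the result is 1, base 2 gives no evidence that 151 is composite.

1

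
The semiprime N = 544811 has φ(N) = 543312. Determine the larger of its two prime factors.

883

φ(n) = (p−1)(q−1) = n − (p+q) + 1, so p + q = 544811 − 543312 + 1 = 1500.
p and q are the roots of t² − 1500t + 544811 = 0.
Discriminant: 1500² − 4·544811 = 2250000 − 2179244 = 70756; √70756 = 266.
q = (1500 − 266)/2 = 617, p = (1500 + 266)/2 = 883.
Check: 617 · 883 = 544811.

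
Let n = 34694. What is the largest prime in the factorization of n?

34694 = 2 · 17347
17347 = 11 · 1577
1577 = 19 · 83
83 is prime.
So 34694 = 2 · 11 · 19 · 83; the largest prime factor is 83.

83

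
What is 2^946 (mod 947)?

1

2^1 ≡ 2 (mod 947)
2^2 ≡ 2^2 = 4 ≡ 4 (mod 947)
2^4 ≡ 4^2 = 16 ≡ 16 (mod 947)
2^8 ≡ 16^2 = 256 ≡ 256 (mod 947)
2^16 ≡ 256^2 = 65536 ≡ 193 (mod 947)
2^32 ≡ 193^2 = 37249 ≡ 316 (mod 947)
2^64 ≡ 316^2 = 99856 ≡ 421 (mod 947)
2^128 ≡ 421^2 = 177241 ≡ 152 (mod 947)
2^256 ≡ 152^2 = 23104 ≡ 376 (mod 947)
2^512 ≡ 376^2 = 141376 ≡ 273 (mod 947)
946 = 512 + 256 + 128 + 32 + 16 + 2 in binary powers of 2.
So 2^946 ≡ 273 · 376 · 152 · 316 · 193 · 4 ≡ 1 (mod 947).
Since the result is 1, base 2 gives no evidence that 947 is composite.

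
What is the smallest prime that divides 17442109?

17442109 is odd.
Digit sum 28, not divisible by 3.
Ends in 9: not divisible by 5.
7: 17442109 = 7·2491729 + 6
11: 17442109 = 11·1585646 + 3
13: 17442109 = 13·1341700 + 9
17: 17442109 = 17·1026006 + 7
19: 17442109 = 19·918005 + 14
23: 17442109 = 23·758352 + 13
29: 17442109 = 29·601452 + 1
31: 17442109 = 31·562648 + 21
37: 17442109 = 37·471408 + 13
41: 17442109 = 41·425417 + 12
43: 17442109 = 43·405630 + 19
47: 17442109 = 47·371108 + 33
53: 17442109 = 53·329096 + 21
59: 17442109 = 59·295628 + 57
61: 17442109 = 61·285936 + 13
67: 17442109 = 67·260329 + 66
71: 17442109 = 71·245663 + 36
73: 17442109 = 73·238933

73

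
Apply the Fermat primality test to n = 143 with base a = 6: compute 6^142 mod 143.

69

6^1 ≡ 6 (mod 143)
6^2 ≡ 6^2 = 36 ≡ 36 (mod 143)
6^4 ≡ 36^2 = 1296 ≡ 9 (mod 143)
6^8 ≡ 9^2 = 81 ≡ 81 (mod 143)
6^16 ≡ 81^2 = 6561 ≡ 126 (mod 143)
6^32 ≡ 126^2 = 15876 ≡ 3 (mod 143)
6^64 ≡ 3^2 = 9 ≡ 9 (mod 143)
6^128 ≡ 9^2 = 81 ≡ 81 (mod 143)
142 = 128 + 8 + 4 + 2 in binary powers of 2.
So 6^142 ≡ 81 · 81 · 9 · 36 ≡ 69 (mod 143).
Since 69 ≠ 1, base 6 is a Fermat witness: 143 is composite.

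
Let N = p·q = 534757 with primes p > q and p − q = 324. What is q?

587

Since p = q + 324, we have 534757 = q(q + 324), so q² + 324q − 534757 = 0.
Discriminant: 324² + 4·534757 = 104976 + 2139028 = 2244004; √2244004 = 1498.
q = (−324 + 1498)/2 = 587, and p = q + 324 = 911.
Check: 587 · 911 = 534757.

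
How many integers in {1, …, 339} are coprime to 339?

Factor: 339 = 3 · 113.
φ(339) = (3−1) · (113−1) = 2 · 112 = 224.

224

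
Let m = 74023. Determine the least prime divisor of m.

79

74023 is odd.
Digit sum 16, not divisible by 3.
Ends in 3: not divisible by 5.
7: 74023 = 7·10574 + 5
11: 74023 = 11·6729 + 4
13: 74023 = 13·5694 + 1
17: 74023 = 17·4354 + 5
19: 74023 = 19·3895 + 18
23: 74023 = 23·3218 + 9
29: 74023 = 29·2552 + 15
31: 74023 = 31·2387 + 26
37: 74023 = 37·2000 + 23
41: 74023 = 41·1805 + 18
43: 74023 = 43·1721 + 20
47: 74023 = 47·1574 + 45
53: 74023 = 53·1396 + 35
59: 74023 = 59·1254 + 37
61: 74023 = 61·1213 + 30
67: 74023 = 67·1104 + 55
71: 74023 = 71·1042 + 41
73: 74023 = 73·1014 + 1
79: 74023 = 79·937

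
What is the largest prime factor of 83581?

83581 = 19 · 4399
4399 = 53 · 83
83 is prime.
So 83581 = 19 · 53 · 83; the largest prime factor is 83.

83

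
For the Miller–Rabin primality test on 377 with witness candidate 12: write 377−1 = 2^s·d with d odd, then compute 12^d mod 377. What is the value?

220

377 − 1 = 376 = 2^3 · 47, so d = 47.
12^1 ≡ 12 (mod 377)
12^2 ≡ 12^2 = 144 ≡ 144 (mod 377)
12^4 ≡ 144^2 = 20736 ≡ 1 (mod 377)
12^8 ≡ 1^2 = 1 ≡ 1 (mod 377)
12^16 ≡ 1^2 = 1 ≡ 1 (mod 377)
12^32 ≡ 1^2 = 1 ≡ 1 (mod 377)
47 = 32 + 8 + 4 + 2 + 1 in binary powers of 2.
So 12^47 ≡ 1 · 1 · 1 · 144 · 12 ≡ 220 (mod 377).
Squaring chain: 220 → 144 → 1; never reaches −1, so base 12 is a Miller–Rabin witness that 377 is composite.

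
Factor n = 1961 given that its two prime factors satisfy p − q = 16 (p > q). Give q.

Since p = q + 16, we have 1961 = q(q + 16), so q² + 16q − 1961 = 0.
Discriminant: 16² + 4·1961 = 256 + 7844 = 8100; √8100 = 90.
q = (−16 + 90)/2 = 37, and p = q + 16 = 53.
Check: 37 · 53 = 1961.

37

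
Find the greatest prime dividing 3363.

3363 = 3 · 1121
1121 = 19 · 59
59 is prime.
So 3363 = 3 · 19 · 59; the largest prime factor is 59.

59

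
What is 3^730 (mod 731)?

195

3^1 ≡ 3 (mod 731)
3^2 ≡ 3^2 = 9 ≡ 9 (mod 731)
3^4 ≡ 9^2 = 81 ≡ 81 (mod 731)
3^8 ≡ 81^2 = 6561 ≡ 713 (mod 731)
3^16 ≡ 713^2 = 508369 ≡ 324 (mod 731)
3^32 ≡ 324^2 = 104976 ≡ 443 (mod 731)
3^64 ≡ 443^2 = 196249 ≡ 341 (mod 731)
3^128 ≡ 341^2 = 116281 ≡ 52 (mod 731)
3^256 ≡ 52^2 = 2704 ≡ 511 (mod 731)
3^512 ≡ 511^2 = 261121 ≡ 154 (mod 731)
730 = 512 + 128 + 64 + 16 + 8 + 2 in binary powers of 2.
So 3^730 ≡ 154 · 52 · 341 · 324 · 713 · 9 ≡ 195 (mod 731).
Since 195 ≠ 1, base 3 is a Fermat witness: 731 is composite.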